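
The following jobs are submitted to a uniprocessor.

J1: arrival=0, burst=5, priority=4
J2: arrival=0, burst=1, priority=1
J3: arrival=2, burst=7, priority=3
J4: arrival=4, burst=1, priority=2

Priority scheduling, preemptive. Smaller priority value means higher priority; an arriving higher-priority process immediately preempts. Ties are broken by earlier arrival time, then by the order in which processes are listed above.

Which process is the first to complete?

Schedule: | J2 0-1 | J1 1-2 | J3 2-4 | J4 4-5 | J3 5-10 | J1 10-14 |
Completion: J1=14  J2=1  J3=10  J4=5
Finish order: J2 → J4 → J3 → J1

J2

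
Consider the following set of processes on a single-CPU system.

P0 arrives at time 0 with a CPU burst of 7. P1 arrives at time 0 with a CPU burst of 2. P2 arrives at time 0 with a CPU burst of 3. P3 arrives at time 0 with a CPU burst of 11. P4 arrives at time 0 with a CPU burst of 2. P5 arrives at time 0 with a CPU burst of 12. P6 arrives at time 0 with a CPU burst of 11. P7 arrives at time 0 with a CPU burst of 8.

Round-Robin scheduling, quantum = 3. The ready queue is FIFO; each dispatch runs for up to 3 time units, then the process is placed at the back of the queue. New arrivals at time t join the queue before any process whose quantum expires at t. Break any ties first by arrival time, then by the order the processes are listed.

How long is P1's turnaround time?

Timeline: | P0 0-3 | P1 3-5 | P2 5-8 | P3 8-11 | P4 11-13 | P5 13-16 | P6 16-19 | P7 19-22 | P0 22-25 | P3 25-28 | P5 28-31 | P6 31-34 | P7 34-37 | P0 37-38 | P3 38-41 | P5 41-44 | P6 44-47 | P7 47-49 | P3 49-51 | P5 51-54 | P6 54-56 |
Completion: P0=38  P1=5  P2=8  P3=51  P4=13  P5=54  P6=56  P7=49
Turnaround (C−A): P0=38  P1=5  P2=8  P3=51  P4=13  P5=54  P6=56  P7=49
Turnaround(P1) = completion − arrival = 5 − 0 = 5

5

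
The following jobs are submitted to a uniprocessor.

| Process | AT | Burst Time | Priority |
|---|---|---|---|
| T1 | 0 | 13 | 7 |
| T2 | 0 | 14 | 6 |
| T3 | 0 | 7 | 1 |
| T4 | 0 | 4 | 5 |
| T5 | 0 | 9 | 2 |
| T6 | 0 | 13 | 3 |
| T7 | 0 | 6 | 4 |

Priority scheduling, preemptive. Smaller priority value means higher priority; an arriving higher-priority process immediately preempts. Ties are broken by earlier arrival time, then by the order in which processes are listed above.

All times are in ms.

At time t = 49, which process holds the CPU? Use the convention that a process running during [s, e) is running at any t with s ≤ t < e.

Timeline: | T3 0-7 | T5 7-16 | T6 16-29 | T7 29-35 | T4 35-39 | T2 39-53 | T1 53-66 |
Completion: T1=66  T2=53  T3=7  T4=39  T5=16  T6=29  T7=35
Turnaround (C−A): T1=66  T2=53  T3=7  T4=39  T5=16  T6=29  T7=35

T2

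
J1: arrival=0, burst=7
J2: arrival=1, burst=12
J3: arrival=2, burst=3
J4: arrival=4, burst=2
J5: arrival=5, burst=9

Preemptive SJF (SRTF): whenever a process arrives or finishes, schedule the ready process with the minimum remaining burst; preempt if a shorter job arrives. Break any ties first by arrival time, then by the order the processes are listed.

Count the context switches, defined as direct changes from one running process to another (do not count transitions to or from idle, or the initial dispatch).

Gantt: | J1 0-2 | J3 2-5 | J4 5-7 | J1 7-12 | J5 12-21 | J2 21-33 |
Completion: J1=12  J2=33  J3=5  J4=7  J5=21
Turnaround (C−A): J1=12  J2=32  J3=3  J4=3  J5=16

5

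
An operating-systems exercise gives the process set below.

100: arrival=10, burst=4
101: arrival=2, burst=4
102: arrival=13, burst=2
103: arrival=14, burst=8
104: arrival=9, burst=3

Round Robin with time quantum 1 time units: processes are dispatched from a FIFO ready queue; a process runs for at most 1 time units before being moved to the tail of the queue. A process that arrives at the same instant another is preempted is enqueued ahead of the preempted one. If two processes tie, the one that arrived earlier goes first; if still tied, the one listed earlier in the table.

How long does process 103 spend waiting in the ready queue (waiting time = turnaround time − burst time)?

4

Gantt: | idle 0-2 | 101 2-6 | idle 6-9 | 104 9-10 | 100 10-11 | 104 11-12 | 100 12-13 | 104 13-14 | 102 14-15 | 100 15-16 | 103 16-17 | 102 17-18 | 100 18-19 | 103 19-26 |
Completion: 100=19  101=6  102=18  103=26  104=14
Waiting(103) = turnaround − burst = 12 − 8 = 4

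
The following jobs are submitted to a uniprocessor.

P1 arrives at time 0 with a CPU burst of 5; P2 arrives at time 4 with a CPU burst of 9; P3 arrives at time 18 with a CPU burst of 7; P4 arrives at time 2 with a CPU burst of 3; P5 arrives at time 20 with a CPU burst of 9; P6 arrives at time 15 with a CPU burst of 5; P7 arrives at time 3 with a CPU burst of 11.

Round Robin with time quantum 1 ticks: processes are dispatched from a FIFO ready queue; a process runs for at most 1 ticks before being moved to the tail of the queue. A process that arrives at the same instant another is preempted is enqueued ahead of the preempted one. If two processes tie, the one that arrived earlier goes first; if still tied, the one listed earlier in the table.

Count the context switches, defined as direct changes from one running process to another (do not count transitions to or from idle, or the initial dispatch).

Schedule: | P1 0-2 | P4 2-3 | P1 3-4 | P7 4-5 | P4 5-6 | P2 6-7 | P1 7-8 | P7 8-9 | P4 9-10 | P2 10-11 | P1 11-12 | P7 12-13 | P2 13-14 | P7 14-15 | P2 15-16 | P6 16-17 | P7 17-18 | P2 18-19 | P6 19-20 | P3 20-21 | P7 21-22 | P2 22-23 | P5 23-24 | P6 24-25 | P3 25-26 | P7 26-27 | P2 27-28 | P5 28-29 | P6 29-30 | P3 30-31 | P7 31-32 | P2 32-33 | P5 33-34 | P6 34-35 | P3 35-36 | P7 36-37 | P2 37-38 | P5 38-39 | P3 39-40 | P7 40-41 | P5 41-42 | P3 42-43 | P7 43-44 | P5 44-45 | P3 45-46 | P5 46-49 |
Completion: P1=12  P2=38  P3=46  P4=10  P5=49  P6=35  P7=44

45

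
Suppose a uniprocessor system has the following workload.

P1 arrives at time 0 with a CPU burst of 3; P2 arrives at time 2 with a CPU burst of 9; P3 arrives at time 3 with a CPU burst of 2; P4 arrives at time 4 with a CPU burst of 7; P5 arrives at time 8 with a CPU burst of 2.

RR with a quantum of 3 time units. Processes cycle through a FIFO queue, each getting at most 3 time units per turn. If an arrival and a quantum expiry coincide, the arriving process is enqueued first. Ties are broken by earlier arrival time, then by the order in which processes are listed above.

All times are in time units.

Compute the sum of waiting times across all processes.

Timeline: | P1 0-3 | P2 3-6 | P3 6-8 | P4 8-11 | P2 11-14 | P5 14-16 | P4 16-19 | P2 19-22 | P4 22-23 |
Completion: P1=3  P2=22  P3=8  P4=23  P5=16
Waiting = turnaround − burst: P1=0, P2=11, P3=3, P4=12, P5=6
Total waiting = 0 + 11 + 3 + 12 + 6 = 32

32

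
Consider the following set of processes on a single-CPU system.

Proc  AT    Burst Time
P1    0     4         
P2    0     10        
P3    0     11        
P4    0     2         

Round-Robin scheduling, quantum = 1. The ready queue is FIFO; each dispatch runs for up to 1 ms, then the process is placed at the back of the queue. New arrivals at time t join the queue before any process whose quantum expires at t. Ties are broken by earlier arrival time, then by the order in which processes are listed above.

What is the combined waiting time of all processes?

45

Schedule: | P1 0-1 | P2 1-2 | P3 2-3 | P4 3-4 | P1 4-5 | P2 5-6 | P3 6-7 | P4 7-8 | P1 8-9 | P2 9-10 | P3 10-11 | P1 11-12 | P2 12-13 | P3 13-14 | P2 14-15 | P3 15-16 | P2 16-17 | P3 17-18 | P2 18-19 | P3 19-20 | P2 20-21 | P3 21-22 | P2 22-23 | P3 23-24 | P2 24-25 | P3 25-27 |
Completion: P1=12  P2=25  P3=27  P4=8
Waiting = turnaround − burst: P1=8, P2=15, P3=16, P4=6
Total waiting = 8 + 15 + 16 + 6 = 45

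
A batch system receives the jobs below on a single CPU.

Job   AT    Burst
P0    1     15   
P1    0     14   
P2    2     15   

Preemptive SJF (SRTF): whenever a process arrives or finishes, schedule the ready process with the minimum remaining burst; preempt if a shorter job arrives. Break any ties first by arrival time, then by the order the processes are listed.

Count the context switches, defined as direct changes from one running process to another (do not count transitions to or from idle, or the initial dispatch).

Timeline: | P1 0-14 | P0 14-29 | P2 29-44 |
Completion: P0=29  P1=14  P2=44
Turnaround (C−A): P0=28  P1=14  P2=42

2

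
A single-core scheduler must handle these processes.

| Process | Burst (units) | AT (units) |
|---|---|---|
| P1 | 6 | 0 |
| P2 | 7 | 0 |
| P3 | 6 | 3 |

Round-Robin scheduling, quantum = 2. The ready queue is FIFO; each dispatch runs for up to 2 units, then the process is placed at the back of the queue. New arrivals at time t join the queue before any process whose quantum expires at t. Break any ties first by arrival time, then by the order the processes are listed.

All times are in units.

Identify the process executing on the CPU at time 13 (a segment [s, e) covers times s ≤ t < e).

Schedule: | P1 0-2 | P2 2-4 | P1 4-6 | P3 6-8 | P2 8-10 | P1 10-12 | P3 12-14 | P2 14-16 | P3 16-18 | P2 18-19 |
Completion: P1=12  P2=19  P3=18

P3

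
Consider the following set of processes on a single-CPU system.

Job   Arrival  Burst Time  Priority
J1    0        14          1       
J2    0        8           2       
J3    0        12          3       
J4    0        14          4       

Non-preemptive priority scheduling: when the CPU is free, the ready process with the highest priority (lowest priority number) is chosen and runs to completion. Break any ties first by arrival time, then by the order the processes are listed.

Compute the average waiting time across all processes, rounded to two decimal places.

Timeline: | J1 0-14 | J2 14-22 | J3 22-34 | J4 34-48 |
Completion: J1=14  J2=22  J3=34  J4=48
Waiting times: J1=0, J2=14, J3=22, J4=34
Average waiting = (0+14+22+34) / 4 = 70/4 = 17.50

17.50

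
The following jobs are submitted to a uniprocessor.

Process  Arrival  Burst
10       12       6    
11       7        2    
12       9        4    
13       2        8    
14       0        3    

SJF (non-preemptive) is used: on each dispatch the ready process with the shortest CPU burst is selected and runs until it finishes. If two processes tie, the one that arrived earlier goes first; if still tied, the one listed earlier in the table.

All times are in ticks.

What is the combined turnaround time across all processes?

37

Gantt: | 14 0-3 | 13 3-11 | 11 11-13 | 12 13-17 | 10 17-23 |
Completion: 10=23  11=13  12=17  13=11  14=3
Turnaround = completion − arrival: 10=11, 11=6, 12=8, 13=9, 14=3
Total turnaround = 11 + 6 + 8 + 9 + 3 = 37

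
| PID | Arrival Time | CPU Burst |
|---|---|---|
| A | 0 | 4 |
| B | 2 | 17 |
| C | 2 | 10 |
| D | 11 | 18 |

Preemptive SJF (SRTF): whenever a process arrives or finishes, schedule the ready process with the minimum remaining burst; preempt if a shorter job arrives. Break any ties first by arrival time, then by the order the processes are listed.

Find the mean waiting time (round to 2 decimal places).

Gantt: | A 0-4 | C 4-14 | B 14-31 | D 31-49 |
Completion: A=4  B=31  C=14  D=49
Turnaround (C−A): A=4  B=29  C=12  D=38
Waiting times: A=0, B=12, C=2, D=20
Average waiting = (0+12+2+20) / 4 = 34/4 = 8.50

8.50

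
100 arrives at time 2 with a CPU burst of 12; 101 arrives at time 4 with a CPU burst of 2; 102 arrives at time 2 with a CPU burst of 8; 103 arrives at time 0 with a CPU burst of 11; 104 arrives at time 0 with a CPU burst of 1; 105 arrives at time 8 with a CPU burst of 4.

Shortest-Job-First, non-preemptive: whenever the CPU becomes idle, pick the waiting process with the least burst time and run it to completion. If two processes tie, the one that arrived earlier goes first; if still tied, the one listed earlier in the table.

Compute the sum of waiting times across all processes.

Timeline: | 104 0-1 | 103 1-12 | 101 12-14 | 105 14-18 | 102 18-26 | 100 26-38 |
Completion: 100=38  101=14  102=26  103=12  104=1  105=18
Waiting = turnaround − burst: 100=24, 101=8, 102=16, 103=1, 104=0, 105=6
Total waiting = 24 + 8 + 16 + 1 + 0 + 6 = 55

55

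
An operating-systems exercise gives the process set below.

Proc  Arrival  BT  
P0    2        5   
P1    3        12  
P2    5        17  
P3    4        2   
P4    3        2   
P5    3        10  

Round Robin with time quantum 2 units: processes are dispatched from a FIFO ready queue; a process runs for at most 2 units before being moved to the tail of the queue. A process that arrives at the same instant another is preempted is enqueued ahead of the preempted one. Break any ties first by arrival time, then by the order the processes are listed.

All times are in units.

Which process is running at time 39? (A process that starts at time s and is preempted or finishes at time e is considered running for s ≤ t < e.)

Gantt: | idle 0-2 | P0 2-4 | P1 4-6 | P4 6-8 | P5 8-10 | P3 10-12 | P0 12-14 | P2 14-16 | P1 16-18 | P5 18-20 | P0 20-21 | P2 21-23 | P1 23-25 | P5 25-27 | P2 27-29 | P1 29-31 | P5 31-33 | P2 33-35 | P1 35-37 | P5 37-39 | P2 39-41 | P1 41-43 | P2 43-50 |
Completion: P0=21  P1=43  P2=50  P3=12  P4=8  P5=39
Turnaround (C−A): P0=19  P1=40  P2=45  P3=8  P4=5  P5=36

P2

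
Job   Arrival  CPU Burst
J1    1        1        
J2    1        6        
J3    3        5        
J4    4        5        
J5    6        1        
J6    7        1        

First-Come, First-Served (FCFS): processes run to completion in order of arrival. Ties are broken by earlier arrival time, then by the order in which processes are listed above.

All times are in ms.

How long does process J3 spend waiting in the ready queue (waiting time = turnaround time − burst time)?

Gantt: | idle 0-1 | J1 1-2 | J2 2-8 | J3 8-13 | J4 13-18 | J5 18-19 | J6 19-20 |
Completion: J1=2  J2=8  J3=13  J4=18  J5=19  J6=20
Waiting(J3) = turnaround − burst = 10 − 5 = 5

5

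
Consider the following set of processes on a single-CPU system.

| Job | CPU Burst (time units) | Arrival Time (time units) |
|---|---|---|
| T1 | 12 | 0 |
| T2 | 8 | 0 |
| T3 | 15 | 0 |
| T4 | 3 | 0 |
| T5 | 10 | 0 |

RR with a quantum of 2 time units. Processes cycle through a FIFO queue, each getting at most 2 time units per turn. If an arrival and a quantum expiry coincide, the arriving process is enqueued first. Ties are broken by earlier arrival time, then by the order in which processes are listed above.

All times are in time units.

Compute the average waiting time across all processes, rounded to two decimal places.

Schedule: | T1 0-2 | T2 2-4 | T3 4-6 | T4 6-8 | T5 8-10 | T1 10-12 | T2 12-14 | T3 14-16 | T4 16-17 | T5 17-19 | T1 19-21 | T2 21-23 | T3 23-25 | T5 25-27 | T1 27-29 | T2 29-31 | T3 31-33 | T5 33-35 | T1 35-37 | T3 37-39 | T5 39-41 | T1 41-43 | T3 43-48 |
Completion: T1=43  T2=31  T3=48  T4=17  T5=41
Turnaround (C−A): T1=43  T2=31  T3=48  T4=17  T5=41
Waiting times: T1=31, T2=23, T3=33, T4=14, T5=31
Average waiting = (31+23+33+14+31) / 5 = 132/5 = 26.40

26.40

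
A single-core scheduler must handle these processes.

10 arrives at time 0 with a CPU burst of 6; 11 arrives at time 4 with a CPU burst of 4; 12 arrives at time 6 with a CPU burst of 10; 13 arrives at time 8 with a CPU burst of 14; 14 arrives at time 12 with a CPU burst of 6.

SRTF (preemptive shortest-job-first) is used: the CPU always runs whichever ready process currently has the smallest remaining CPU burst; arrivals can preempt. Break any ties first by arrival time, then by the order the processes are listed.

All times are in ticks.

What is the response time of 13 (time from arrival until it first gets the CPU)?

Schedule: | 10 0-6 | 11 6-10 | 12 10-12 | 14 12-18 | 12 18-26 | 13 26-40 |
Completion: 10=6  11=10  12=26  13=40  14=18
Turnaround (C−A): 10=6  11=6  12=20  13=32  14=6
Response(13) = first start − arrival = 26 − 8 = 18

18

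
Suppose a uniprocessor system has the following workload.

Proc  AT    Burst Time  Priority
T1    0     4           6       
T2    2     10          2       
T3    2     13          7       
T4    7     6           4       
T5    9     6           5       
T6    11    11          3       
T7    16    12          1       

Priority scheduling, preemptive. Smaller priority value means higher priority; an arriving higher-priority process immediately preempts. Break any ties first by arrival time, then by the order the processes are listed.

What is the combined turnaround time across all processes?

227

Gantt: | T1 0-2 | T2 2-12 | T6 12-16 | T7 16-28 | T6 28-35 | T4 35-41 | T5 41-47 | T1 47-49 | T3 49-62 |
Completion: T1=49  T2=12  T3=62  T4=41  T5=47  T6=35  T7=28
Turnaround = completion − arrival: T1=49, T2=10, T3=60, T4=34, T5=38, T6=24, T7=12
Total turnaround = 49 + 10 + 60 + 34 + 38 + 24 + 12 = 227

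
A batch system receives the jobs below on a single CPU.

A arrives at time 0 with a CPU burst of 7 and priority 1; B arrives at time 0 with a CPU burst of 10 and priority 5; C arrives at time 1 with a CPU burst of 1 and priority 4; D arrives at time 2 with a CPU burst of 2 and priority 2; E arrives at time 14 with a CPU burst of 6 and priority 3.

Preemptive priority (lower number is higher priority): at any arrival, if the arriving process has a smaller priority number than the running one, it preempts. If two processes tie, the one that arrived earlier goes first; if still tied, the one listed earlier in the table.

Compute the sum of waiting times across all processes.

Timeline: | A 0-7 | D 7-9 | C 9-10 | B 10-14 | E 14-20 | B 20-26 |
Completion: A=7  B=26  C=10  D=9  E=20
Turnaround (C−A): A=7  B=26  C=9  D=7  E=6
Waiting = turnaround − burst: A=0, B=16, C=8, D=5, E=0
Total waiting = 0 + 16 + 8 + 5 + 0 = 29

29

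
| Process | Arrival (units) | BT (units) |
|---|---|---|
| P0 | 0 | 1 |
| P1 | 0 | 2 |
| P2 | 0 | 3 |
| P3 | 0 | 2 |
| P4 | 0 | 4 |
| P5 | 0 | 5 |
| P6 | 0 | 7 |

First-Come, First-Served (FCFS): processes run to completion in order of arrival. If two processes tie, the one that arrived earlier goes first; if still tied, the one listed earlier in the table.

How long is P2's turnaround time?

6

Schedule: | P0 0-1 | P1 1-3 | P2 3-6 | P3 6-8 | P4 8-12 | P5 12-17 | P6 17-24 |
Completion: P0=1  P1=3  P2=6  P3=8  P4=12  P5=17  P6=24
Turnaround (C−A): P0=1  P1=3  P2=6  P3=8  P4=12  P5=17  P6=24
Turnaround(P2) = completion − arrival = 6 − 0 = 6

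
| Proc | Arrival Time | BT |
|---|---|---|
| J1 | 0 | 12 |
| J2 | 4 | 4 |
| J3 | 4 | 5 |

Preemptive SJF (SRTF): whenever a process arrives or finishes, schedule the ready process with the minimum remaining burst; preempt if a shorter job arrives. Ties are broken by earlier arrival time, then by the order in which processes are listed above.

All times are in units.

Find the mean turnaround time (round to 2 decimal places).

Gantt: | J1 0-4 | J2 4-8 | J3 8-13 | J1 13-21 |
Completion: J1=21  J2=8  J3=13
Turnaround (C−A): J1=21  J2=4  J3=9
Turnaround times: J1=21, J2=4, J3=9
Average turnaround = (21+4+9) / 3 = 34/3 = 11.33

11.33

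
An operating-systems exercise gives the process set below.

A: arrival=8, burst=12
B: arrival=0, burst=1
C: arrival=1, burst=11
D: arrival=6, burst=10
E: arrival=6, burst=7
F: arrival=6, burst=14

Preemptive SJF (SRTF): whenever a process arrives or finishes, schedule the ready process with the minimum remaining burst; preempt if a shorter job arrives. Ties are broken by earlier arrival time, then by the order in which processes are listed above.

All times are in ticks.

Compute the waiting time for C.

0

Timeline: | B 0-1 | C 1-12 | E 12-19 | D 19-29 | A 29-41 | F 41-55 |
Completion: A=41  B=1  C=12  D=29  E=19  F=55
Waiting(C) = turnaround − burst = 11 − 11 = 0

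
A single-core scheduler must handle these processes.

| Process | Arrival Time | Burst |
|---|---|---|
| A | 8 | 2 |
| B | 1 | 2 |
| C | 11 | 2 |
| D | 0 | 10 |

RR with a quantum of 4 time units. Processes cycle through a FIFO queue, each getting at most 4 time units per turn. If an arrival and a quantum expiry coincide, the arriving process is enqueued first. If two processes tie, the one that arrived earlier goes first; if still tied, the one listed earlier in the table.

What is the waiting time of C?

Schedule: | D 0-4 | B 4-6 | D 6-10 | A 10-12 | D 12-14 | C 14-16 |
Completion: A=12  B=6  C=16  D=14
Turnaround (C−A): A=4  B=5  C=5  D=14
Waiting(C) = turnaround − burst = 5 − 2 = 3

3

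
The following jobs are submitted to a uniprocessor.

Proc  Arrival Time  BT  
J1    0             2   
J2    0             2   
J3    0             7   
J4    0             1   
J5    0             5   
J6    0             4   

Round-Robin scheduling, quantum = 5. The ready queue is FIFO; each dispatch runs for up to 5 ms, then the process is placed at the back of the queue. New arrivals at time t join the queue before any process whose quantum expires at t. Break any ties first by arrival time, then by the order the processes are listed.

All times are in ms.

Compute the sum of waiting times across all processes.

Gantt: | J1 0-2 | J2 2-4 | J3 4-9 | J4 9-10 | J5 10-15 | J6 15-19 | J3 19-21 |
Completion: J1=2  J2=4  J3=21  J4=10  J5=15  J6=19
Waiting = turnaround − burst: J1=0, J2=2, J3=14, J4=9, J5=10, J6=15
Total waiting = 0 + 2 + 14 + 9 + 10 + 15 = 50

50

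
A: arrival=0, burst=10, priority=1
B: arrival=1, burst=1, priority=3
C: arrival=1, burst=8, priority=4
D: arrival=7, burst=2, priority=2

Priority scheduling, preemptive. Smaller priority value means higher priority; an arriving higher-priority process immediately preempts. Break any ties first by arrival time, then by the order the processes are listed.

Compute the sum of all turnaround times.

47

Timeline: | A 0-10 | D 10-12 | B 12-13 | C 13-21 |
Completion: A=10  B=13  C=21  D=12
Turnaround (C−A): A=10  B=12  C=20  D=5
Turnaround = completion − arrival: A=10, B=12, C=20, D=5
Total turnaround = 10 + 12 + 20 + 5 = 47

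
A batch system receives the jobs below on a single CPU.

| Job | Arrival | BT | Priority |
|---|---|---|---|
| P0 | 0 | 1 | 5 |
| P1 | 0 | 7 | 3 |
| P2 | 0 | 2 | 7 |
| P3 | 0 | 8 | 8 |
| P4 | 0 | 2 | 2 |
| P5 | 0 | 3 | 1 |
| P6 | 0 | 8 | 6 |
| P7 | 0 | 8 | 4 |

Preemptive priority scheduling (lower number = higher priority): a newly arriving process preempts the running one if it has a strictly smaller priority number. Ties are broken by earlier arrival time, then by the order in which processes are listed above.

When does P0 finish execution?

Schedule: | P5 0-3 | P4 3-5 | P1 5-12 | P7 12-20 | P0 20-21 | P6 21-29 | P2 29-31 | P3 31-39 |
Completion: P0=21  P1=12  P2=31  P3=39  P4=5  P5=3  P6=29  P7=20

21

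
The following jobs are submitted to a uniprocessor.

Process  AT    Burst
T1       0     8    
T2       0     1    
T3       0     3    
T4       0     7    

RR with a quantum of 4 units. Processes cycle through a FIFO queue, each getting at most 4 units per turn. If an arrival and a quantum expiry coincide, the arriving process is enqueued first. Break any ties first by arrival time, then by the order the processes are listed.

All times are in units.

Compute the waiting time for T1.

Timeline: | T1 0-4 | T2 4-5 | T3 5-8 | T4 8-12 | T1 12-16 | T4 16-19 |
Completion: T1=16  T2=5  T3=8  T4=19
Waiting(T1) = turnaround − burst = 16 − 8 = 8

8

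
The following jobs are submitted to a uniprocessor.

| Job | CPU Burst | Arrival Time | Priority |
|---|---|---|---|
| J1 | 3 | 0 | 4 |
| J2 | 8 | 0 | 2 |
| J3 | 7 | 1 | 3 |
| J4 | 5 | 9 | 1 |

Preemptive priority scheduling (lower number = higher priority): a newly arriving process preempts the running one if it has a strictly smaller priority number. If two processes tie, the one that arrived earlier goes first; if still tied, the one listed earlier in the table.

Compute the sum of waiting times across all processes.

32

Schedule: | J2 0-8 | J3 8-9 | J4 9-14 | J3 14-20 | J1 20-23 |
Completion: J1=23  J2=8  J3=20  J4=14
Turnaround (C−A): J1=23  J2=8  J3=19  J4=5
Waiting = turnaround − burst: J1=20, J2=0, J3=12, J4=0
Total waiting = 20 + 0 + 12 + 0 = 32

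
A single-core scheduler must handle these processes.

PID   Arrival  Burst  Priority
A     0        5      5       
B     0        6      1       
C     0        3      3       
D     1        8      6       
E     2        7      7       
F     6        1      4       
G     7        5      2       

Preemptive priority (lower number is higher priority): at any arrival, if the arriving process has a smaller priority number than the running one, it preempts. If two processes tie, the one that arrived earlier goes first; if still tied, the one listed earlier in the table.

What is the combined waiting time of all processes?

79

Timeline: | B 0-6 | C 6-7 | G 7-12 | C 12-14 | F 14-15 | A 15-20 | D 20-28 | E 28-35 |
Completion: A=20  B=6  C=14  D=28  E=35  F=15  G=12
Turnaround (C−A): A=20  B=6  C=14  D=27  E=33  F=9  G=5
Waiting = turnaround − burst: A=15, B=0, C=11, D=19, E=26, F=8, G=0
Total waiting = 15 + 0 + 11 + 19 + 26 + 8 + 0 = 79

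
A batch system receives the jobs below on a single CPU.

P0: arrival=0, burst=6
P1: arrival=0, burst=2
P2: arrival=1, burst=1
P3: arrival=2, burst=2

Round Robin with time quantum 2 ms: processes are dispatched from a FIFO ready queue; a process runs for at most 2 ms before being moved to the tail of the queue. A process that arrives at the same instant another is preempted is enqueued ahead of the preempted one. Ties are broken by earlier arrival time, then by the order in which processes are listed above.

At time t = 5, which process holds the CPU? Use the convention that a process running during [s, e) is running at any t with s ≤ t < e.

P3

Schedule: | P0 0-2 | P1 2-4 | P2 4-5 | P3 5-7 | P0 7-11 |
Completion: P0=11  P1=4  P2=5  P3=7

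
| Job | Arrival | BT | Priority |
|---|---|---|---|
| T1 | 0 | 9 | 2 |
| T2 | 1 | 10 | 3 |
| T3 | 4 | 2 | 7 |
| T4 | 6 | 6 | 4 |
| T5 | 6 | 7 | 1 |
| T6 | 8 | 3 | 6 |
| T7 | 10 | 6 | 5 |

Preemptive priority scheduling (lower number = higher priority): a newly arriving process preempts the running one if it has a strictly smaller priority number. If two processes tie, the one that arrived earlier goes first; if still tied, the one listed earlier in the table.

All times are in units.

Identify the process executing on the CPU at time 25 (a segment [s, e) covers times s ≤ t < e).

Schedule: | T1 0-6 | T5 6-13 | T1 13-16 | T2 16-26 | T4 26-32 | T7 32-38 | T6 38-41 | T3 41-43 |
Completion: T1=16  T2=26  T3=43  T4=32  T5=13  T6=41  T7=38
Turnaround (C−A): T1=16  T2=25  T3=39  T4=26  T5=7  T6=33  T7=28

T2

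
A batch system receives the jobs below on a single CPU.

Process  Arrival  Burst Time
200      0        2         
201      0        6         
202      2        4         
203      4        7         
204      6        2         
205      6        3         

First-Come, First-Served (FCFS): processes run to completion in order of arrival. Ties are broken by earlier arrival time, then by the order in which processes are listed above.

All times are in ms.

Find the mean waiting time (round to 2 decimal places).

Timeline: | 200 0-2 | 201 2-8 | 202 8-12 | 203 12-19 | 204 19-21 | 205 21-24 |
Completion: 200=2  201=8  202=12  203=19  204=21  205=24
Waiting times: 200=0, 201=2, 202=6, 203=8, 204=13, 205=15
Average waiting = (0+2+6+8+13+15) / 6 = 44/6 = 7.33

7.33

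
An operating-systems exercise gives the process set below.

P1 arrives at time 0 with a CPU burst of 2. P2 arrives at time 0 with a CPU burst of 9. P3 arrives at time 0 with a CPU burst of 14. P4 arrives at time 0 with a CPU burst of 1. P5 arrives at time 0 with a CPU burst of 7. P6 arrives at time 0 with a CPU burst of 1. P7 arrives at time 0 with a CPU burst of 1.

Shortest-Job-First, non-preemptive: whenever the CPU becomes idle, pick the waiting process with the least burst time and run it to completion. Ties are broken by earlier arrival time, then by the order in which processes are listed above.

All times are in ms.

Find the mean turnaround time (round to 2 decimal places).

Timeline: | P4 0-1 | P6 1-2 | P7 2-3 | P1 3-5 | P5 5-12 | P2 12-21 | P3 21-35 |
Completion: P1=5  P2=21  P3=35  P4=1  P5=12  P6=2  P7=3
Turnaround (C−A): P1=5  P2=21  P3=35  P4=1  P5=12  P6=2  P7=3
Turnaround times: P1=5, P2=21, P3=35, P4=1, P5=12, P6=2, P7=3
Average turnaround = (5+21+35+1+12+2+3) / 7 = 79/7 = 11.29

11.29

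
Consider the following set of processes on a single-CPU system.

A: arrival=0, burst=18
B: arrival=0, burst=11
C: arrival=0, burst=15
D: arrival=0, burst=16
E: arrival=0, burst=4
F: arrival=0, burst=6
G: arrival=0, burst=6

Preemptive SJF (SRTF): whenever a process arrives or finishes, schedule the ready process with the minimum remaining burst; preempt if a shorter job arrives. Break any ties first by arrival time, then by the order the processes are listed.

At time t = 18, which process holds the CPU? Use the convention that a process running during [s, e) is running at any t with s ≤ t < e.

Schedule: | E 0-4 | F 4-10 | G 10-16 | B 16-27 | C 27-42 | D 42-58 | A 58-76 |
Completion: A=76  B=27  C=42  D=58  E=4  F=10  G=16
Turnaround (C−A): A=76  B=27  C=42  D=58  E=4  F=10  G=16

B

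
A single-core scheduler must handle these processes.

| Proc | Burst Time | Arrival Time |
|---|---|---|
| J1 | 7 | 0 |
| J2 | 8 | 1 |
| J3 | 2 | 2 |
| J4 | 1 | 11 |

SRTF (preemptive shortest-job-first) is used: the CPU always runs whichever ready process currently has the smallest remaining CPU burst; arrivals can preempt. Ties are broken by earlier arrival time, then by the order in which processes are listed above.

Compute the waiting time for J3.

Timeline: | J1 0-2 | J3 2-4 | J1 4-9 | J2 9-11 | J4 11-12 | J2 12-18 |
Completion: J1=9  J2=18  J3=4  J4=12
Waiting(J3) = turnaround − burst = 2 − 2 = 0

0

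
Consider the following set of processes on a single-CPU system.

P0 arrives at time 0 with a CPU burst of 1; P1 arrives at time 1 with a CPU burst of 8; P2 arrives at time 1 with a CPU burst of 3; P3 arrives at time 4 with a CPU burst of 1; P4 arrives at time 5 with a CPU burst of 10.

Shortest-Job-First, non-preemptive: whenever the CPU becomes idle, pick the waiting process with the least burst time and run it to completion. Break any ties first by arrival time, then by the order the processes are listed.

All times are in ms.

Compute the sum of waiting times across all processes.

Timeline: | P0 0-1 | P2 1-4 | P3 4-5 | P1 5-13 | P4 13-23 |
Completion: P0=1  P1=13  P2=4  P3=5  P4=23
Waiting = turnaround − burst: P0=0, P1=4, P2=0, P3=0, P4=8
Total waiting = 0 + 4 + 0 + 0 + 8 = 12

12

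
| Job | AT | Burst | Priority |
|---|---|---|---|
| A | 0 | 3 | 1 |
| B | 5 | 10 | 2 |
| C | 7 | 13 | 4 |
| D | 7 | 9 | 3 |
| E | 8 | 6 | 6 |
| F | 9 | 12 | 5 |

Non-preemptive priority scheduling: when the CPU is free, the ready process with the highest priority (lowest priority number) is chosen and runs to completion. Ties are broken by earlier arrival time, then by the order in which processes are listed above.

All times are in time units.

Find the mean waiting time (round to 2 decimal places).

15.67

Timeline: | A 0-3 | idle 3-5 | B 5-15 | D 15-24 | C 24-37 | F 37-49 | E 49-55 |
Completion: A=3  B=15  C=37  D=24  E=55  F=49
Waiting times: A=0, B=0, C=17, D=8, E=41, F=28
Average waiting = (0+0+17+8+41+28) / 6 = 94/6 = 15.67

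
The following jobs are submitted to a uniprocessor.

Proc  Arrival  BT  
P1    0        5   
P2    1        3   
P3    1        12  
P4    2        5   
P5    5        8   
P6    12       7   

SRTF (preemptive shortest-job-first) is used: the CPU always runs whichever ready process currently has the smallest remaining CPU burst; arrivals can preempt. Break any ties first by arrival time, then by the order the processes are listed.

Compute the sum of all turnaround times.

92

Schedule: | P1 0-1 | P2 1-4 | P1 4-8 | P4 8-13 | P6 13-20 | P5 20-28 | P3 28-40 |
Completion: P1=8  P2=4  P3=40  P4=13  P5=28  P6=20
Turnaround (C−A): P1=8  P2=3  P3=39  P4=11  P5=23  P6=8
Turnaround = completion − arrival: P1=8, P2=3, P3=39, P4=11, P5=23, P6=8
Total turnaround = 8 + 3 + 39 + 11 + 23 + 8 = 92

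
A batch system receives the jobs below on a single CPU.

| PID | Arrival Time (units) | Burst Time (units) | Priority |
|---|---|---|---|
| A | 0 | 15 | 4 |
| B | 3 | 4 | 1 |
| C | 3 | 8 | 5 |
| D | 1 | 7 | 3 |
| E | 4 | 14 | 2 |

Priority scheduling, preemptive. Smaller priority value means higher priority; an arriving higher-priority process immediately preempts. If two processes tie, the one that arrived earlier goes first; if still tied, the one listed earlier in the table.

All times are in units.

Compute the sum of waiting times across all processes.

83

Timeline: | A 0-1 | D 1-3 | B 3-7 | E 7-21 | D 21-26 | A 26-40 | C 40-48 |
Completion: A=40  B=7  C=48  D=26  E=21
Turnaround (C−A): A=40  B=4  C=45  D=25  E=17
Waiting = turnaround − burst: A=25, B=0, C=37, D=18, E=3
Total waiting = 25 + 0 + 37 + 18 + 3 = 83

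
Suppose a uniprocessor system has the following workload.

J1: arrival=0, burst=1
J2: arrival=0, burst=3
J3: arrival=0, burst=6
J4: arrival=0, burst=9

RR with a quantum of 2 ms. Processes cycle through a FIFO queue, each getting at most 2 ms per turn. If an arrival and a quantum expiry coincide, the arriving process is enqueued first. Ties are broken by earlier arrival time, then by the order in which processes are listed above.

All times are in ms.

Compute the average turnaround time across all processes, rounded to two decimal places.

Gantt: | J1 0-1 | J2 1-3 | J3 3-5 | J4 5-7 | J2 7-8 | J3 8-10 | J4 10-12 | J3 12-14 | J4 14-19 |
Completion: J1=1  J2=8  J3=14  J4=19
Turnaround times: J1=1, J2=8, J3=14, J4=19
Average turnaround = (1+8+14+19) / 4 = 42/4 = 10.50

10.50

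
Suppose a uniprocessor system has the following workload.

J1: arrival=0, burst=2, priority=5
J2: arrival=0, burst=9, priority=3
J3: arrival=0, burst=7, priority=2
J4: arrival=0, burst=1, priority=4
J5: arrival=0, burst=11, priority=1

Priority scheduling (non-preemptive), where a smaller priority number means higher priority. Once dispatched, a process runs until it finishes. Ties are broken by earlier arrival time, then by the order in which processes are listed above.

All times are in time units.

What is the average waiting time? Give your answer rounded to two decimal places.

Timeline: | J5 0-11 | J3 11-18 | J2 18-27 | J4 27-28 | J1 28-30 |
Completion: J1=30  J2=27  J3=18  J4=28  J5=11
Waiting times: J1=28, J2=18, J3=11, J4=27, J5=0
Average waiting = (28+18+11+27+0) / 5 = 84/5 = 16.80

16.80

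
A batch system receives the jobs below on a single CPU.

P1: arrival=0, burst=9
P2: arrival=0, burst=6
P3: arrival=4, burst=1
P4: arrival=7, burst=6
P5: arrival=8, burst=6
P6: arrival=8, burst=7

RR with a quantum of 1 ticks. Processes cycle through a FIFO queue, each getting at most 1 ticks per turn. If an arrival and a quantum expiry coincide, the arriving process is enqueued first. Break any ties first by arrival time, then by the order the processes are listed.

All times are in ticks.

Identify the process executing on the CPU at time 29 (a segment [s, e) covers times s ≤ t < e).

Gantt: | P1 0-1 | P2 1-2 | P1 2-3 | P2 3-4 | P1 4-5 | P3 5-6 | P2 6-7 | P1 7-8 | P4 8-9 | P2 9-10 | P5 10-11 | P6 11-12 | P1 12-13 | P4 13-14 | P2 14-15 | P5 15-16 | P6 16-17 | P1 17-18 | P4 18-19 | P2 19-20 | P5 20-21 | P6 21-22 | P1 22-23 | P4 23-24 | P5 24-25 | P6 25-26 | P1 26-27 | P4 27-28 | P5 28-29 | P6 29-30 | P1 30-31 | P4 31-32 | P5 32-33 | P6 33-35 |
Completion: P1=31  P2=20  P3=6  P4=32  P5=33  P6=35

P6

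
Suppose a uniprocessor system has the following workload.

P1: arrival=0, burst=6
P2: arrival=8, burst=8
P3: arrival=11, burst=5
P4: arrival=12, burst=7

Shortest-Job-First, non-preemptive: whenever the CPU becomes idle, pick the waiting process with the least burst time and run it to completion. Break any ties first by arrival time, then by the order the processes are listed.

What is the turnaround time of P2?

8

Schedule: | P1 0-6 | idle 6-8 | P2 8-16 | P3 16-21 | P4 21-28 |
Completion: P1=6  P2=16  P3=21  P4=28
Turnaround(P2) = completion − arrival = 16 − 8 = 8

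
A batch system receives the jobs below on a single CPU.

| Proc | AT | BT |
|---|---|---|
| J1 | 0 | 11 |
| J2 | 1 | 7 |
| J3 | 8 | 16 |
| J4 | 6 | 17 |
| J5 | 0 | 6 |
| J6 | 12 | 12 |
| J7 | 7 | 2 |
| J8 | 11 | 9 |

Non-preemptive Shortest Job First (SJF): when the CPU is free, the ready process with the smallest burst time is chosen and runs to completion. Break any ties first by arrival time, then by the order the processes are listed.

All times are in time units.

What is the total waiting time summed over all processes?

158

Schedule: | J5 0-6 | J2 6-13 | J7 13-15 | J8 15-24 | J1 24-35 | J6 35-47 | J3 47-63 | J4 63-80 |
Completion: J1=35  J2=13  J3=63  J4=80  J5=6  J6=47  J7=15  J8=24
Turnaround (C−A): J1=35  J2=12  J3=55  J4=74  J5=6  J6=35  J7=8  J8=13
Waiting = turnaround − burst: J1=24, J2=5, J3=39, J4=57, J5=0, J6=23, J7=6, J8=4
Total waiting = 24 + 5 + 39 + 57 + 0 + 23 + 6 + 4 = 158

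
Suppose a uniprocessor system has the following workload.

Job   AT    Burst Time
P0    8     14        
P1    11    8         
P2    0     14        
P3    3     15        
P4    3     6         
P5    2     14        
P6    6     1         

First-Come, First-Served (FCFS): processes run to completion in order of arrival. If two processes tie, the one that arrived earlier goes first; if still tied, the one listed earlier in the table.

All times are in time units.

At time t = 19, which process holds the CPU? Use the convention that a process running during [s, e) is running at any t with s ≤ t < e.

P5

Timeline: | P2 0-14 | P5 14-28 | P3 28-43 | P4 43-49 | P6 49-50 | P0 50-64 | P1 64-72 |
Completion: P0=64  P1=72  P2=14  P3=43  P4=49  P5=28  P6=50
Turnaround (C−A): P0=56  P1=61  P2=14  P3=40  P4=46  P5=26  P6=44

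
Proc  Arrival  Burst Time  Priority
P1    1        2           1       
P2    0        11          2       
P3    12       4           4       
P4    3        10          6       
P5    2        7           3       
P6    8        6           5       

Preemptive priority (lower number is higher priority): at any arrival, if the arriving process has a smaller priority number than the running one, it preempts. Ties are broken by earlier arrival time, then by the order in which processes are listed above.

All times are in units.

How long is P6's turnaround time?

Timeline: | P2 0-1 | P1 1-3 | P2 3-13 | P5 13-20 | P3 20-24 | P6 24-30 | P4 30-40 |
Completion: P1=3  P2=13  P3=24  P4=40  P5=20  P6=30
Turnaround (C−A): P1=2  P2=13  P3=12  P4=37  P5=18  P6=22
Turnaround(P6) = completion − arrival = 30 − 8 = 22

22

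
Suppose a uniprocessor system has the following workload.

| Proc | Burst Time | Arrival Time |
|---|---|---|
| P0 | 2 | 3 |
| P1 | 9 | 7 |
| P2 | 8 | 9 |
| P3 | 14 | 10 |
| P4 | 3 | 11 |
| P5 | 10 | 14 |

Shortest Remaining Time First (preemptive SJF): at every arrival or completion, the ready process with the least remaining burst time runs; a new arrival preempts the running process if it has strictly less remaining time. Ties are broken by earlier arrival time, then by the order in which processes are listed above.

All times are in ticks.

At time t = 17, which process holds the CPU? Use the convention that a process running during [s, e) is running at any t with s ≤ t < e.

Timeline: | idle 0-3 | P0 3-5 | idle 5-7 | P1 7-11 | P4 11-14 | P1 14-19 | P2 19-27 | P5 27-37 | P3 37-51 |
Completion: P0=5  P1=19  P2=27  P3=51  P4=14  P5=37
Turnaround (C−A): P0=2  P1=12  P2=18  P3=41  P4=3  P5=23

P1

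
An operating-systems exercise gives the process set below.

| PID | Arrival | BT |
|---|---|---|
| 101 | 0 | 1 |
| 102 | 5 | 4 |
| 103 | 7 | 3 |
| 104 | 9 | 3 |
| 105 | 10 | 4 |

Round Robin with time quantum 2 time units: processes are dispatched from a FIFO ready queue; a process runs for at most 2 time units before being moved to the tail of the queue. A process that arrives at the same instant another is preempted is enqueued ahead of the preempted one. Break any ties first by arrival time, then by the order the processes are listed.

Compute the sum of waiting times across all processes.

Schedule: | 101 0-1 | idle 1-5 | 102 5-7 | 103 7-9 | 102 9-11 | 104 11-13 | 103 13-14 | 105 14-16 | 104 16-17 | 105 17-19 |
Completion: 101=1  102=11  103=14  104=17  105=19
Waiting = turnaround − burst: 101=0, 102=2, 103=4, 104=5, 105=5
Total waiting = 0 + 2 + 4 + 5 + 5 = 16

16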